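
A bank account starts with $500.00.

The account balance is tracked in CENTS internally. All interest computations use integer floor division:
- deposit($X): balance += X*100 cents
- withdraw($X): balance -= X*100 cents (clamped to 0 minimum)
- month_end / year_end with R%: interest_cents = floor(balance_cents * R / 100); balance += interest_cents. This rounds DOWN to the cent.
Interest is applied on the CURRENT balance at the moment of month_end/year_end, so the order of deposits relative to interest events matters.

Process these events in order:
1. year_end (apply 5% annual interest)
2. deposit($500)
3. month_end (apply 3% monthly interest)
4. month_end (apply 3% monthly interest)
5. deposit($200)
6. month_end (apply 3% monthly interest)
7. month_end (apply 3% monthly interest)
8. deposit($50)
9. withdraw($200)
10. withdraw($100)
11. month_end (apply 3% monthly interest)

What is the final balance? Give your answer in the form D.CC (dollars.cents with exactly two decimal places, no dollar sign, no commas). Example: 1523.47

After 1 (year_end (apply 5% annual interest)): balance=$525.00 total_interest=$25.00
After 2 (deposit($500)): balance=$1025.00 total_interest=$25.00
After 3 (month_end (apply 3% monthly interest)): balance=$1055.75 total_interest=$55.75
After 4 (month_end (apply 3% monthly interest)): balance=$1087.42 total_interest=$87.42
After 5 (deposit($200)): balance=$1287.42 total_interest=$87.42
After 6 (month_end (apply 3% monthly interest)): balance=$1326.04 total_interest=$126.04
After 7 (month_end (apply 3% monthly interest)): balance=$1365.82 total_interest=$165.82
After 8 (deposit($50)): balance=$1415.82 total_interest=$165.82
After 9 (withdraw($200)): balance=$1215.82 total_interest=$165.82
After 10 (withdraw($100)): balance=$1115.82 total_interest=$165.82
After 11 (month_end (apply 3% monthly interest)): balance=$1149.29 total_interest=$199.29

Answer: 1149.29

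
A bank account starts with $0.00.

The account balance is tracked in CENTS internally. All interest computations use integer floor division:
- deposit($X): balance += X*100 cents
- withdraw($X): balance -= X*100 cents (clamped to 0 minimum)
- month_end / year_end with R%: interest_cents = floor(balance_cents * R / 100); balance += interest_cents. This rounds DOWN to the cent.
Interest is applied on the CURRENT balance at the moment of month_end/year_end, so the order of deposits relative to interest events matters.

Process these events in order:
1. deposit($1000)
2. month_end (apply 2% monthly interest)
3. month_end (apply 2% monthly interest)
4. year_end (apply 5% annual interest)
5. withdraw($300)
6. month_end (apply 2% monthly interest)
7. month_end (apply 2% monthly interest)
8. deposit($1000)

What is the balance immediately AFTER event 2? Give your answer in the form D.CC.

Answer: 1020.00

Derivation:
After 1 (deposit($1000)): balance=$1000.00 total_interest=$0.00
After 2 (month_end (apply 2% monthly interest)): balance=$1020.00 total_interest=$20.00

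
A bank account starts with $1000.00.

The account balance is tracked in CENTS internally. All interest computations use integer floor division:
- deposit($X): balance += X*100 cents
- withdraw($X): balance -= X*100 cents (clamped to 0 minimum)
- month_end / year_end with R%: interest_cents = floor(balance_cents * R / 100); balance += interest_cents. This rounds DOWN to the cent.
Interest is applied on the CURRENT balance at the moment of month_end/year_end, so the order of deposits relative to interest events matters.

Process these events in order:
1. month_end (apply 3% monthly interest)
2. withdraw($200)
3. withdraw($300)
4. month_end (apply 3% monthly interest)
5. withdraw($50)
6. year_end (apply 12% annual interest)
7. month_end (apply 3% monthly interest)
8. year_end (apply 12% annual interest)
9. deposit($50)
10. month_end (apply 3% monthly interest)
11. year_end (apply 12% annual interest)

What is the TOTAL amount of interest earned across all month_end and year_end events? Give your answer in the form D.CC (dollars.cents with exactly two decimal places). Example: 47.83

Answer: 296.79

Derivation:
After 1 (month_end (apply 3% monthly interest)): balance=$1030.00 total_interest=$30.00
After 2 (withdraw($200)): balance=$830.00 total_interest=$30.00
After 3 (withdraw($300)): balance=$530.00 total_interest=$30.00
After 4 (month_end (apply 3% monthly interest)): balance=$545.90 total_interest=$45.90
After 5 (withdraw($50)): balance=$495.90 total_interest=$45.90
After 6 (year_end (apply 12% annual interest)): balance=$555.40 total_interest=$105.40
After 7 (month_end (apply 3% monthly interest)): balance=$572.06 total_interest=$122.06
After 8 (year_end (apply 12% annual interest)): balance=$640.70 total_interest=$190.70
After 9 (deposit($50)): balance=$690.70 total_interest=$190.70
After 10 (month_end (apply 3% monthly interest)): balance=$711.42 total_interest=$211.42
After 11 (year_end (apply 12% annual interest)): balance=$796.79 total_interest=$296.79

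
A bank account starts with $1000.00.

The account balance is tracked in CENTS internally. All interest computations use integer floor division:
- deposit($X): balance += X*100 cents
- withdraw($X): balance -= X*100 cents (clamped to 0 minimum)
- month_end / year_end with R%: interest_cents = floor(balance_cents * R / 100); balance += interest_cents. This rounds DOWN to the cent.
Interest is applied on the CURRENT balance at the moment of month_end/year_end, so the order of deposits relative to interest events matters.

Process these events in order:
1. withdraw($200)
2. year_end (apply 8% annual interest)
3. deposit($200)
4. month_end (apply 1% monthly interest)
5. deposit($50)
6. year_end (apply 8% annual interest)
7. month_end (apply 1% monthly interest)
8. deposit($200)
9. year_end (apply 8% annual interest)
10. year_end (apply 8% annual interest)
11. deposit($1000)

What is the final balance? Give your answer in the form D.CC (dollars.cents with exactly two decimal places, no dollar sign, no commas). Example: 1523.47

Answer: 2664.16

Derivation:
After 1 (withdraw($200)): balance=$800.00 total_interest=$0.00
After 2 (year_end (apply 8% annual interest)): balance=$864.00 total_interest=$64.00
After 3 (deposit($200)): balance=$1064.00 total_interest=$64.00
After 4 (month_end (apply 1% monthly interest)): balance=$1074.64 total_interest=$74.64
After 5 (deposit($50)): balance=$1124.64 total_interest=$74.64
After 6 (year_end (apply 8% annual interest)): balance=$1214.61 total_interest=$164.61
After 7 (month_end (apply 1% monthly interest)): balance=$1226.75 total_interest=$176.75
After 8 (deposit($200)): balance=$1426.75 total_interest=$176.75
After 9 (year_end (apply 8% annual interest)): balance=$1540.89 total_interest=$290.89
After 10 (year_end (apply 8% annual interest)): balance=$1664.16 total_interest=$414.16
After 11 (deposit($1000)): balance=$2664.16 total_interest=$414.16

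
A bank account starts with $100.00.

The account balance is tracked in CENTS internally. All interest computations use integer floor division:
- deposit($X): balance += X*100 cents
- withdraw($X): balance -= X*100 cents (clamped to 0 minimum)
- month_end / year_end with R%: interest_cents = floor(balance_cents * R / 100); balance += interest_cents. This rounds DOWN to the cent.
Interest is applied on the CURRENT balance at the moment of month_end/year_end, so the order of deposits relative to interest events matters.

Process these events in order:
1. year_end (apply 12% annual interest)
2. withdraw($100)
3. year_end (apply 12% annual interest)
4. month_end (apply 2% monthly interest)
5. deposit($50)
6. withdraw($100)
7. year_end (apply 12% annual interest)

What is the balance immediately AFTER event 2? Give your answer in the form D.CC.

Answer: 12.00

Derivation:
After 1 (year_end (apply 12% annual interest)): balance=$112.00 total_interest=$12.00
After 2 (withdraw($100)): balance=$12.00 total_interest=$12.00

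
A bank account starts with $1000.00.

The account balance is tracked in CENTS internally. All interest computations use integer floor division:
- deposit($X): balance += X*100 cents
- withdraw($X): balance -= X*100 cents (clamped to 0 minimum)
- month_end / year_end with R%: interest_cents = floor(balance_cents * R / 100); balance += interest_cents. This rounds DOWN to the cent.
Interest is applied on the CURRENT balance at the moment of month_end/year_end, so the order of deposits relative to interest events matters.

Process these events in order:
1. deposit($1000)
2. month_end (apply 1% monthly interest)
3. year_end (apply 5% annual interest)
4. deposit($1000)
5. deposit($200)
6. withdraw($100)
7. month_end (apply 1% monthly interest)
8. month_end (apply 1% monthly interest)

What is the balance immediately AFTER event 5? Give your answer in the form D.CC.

Answer: 3321.00

Derivation:
After 1 (deposit($1000)): balance=$2000.00 total_interest=$0.00
After 2 (month_end (apply 1% monthly interest)): balance=$2020.00 total_interest=$20.00
After 3 (year_end (apply 5% annual interest)): balance=$2121.00 total_interest=$121.00
After 4 (deposit($1000)): balance=$3121.00 total_interest=$121.00
After 5 (deposit($200)): balance=$3321.00 total_interest=$121.00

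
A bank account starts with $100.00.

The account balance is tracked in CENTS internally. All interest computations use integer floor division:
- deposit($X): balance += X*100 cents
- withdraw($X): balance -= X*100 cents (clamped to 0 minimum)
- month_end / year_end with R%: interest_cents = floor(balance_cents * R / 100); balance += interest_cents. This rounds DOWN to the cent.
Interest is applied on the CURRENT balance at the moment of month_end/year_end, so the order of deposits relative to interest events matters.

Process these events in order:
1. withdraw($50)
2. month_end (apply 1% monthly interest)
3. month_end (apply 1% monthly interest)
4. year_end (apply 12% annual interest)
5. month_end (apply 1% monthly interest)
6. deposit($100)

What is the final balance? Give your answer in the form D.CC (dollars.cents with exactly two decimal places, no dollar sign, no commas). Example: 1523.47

After 1 (withdraw($50)): balance=$50.00 total_interest=$0.00
After 2 (month_end (apply 1% monthly interest)): balance=$50.50 total_interest=$0.50
After 3 (month_end (apply 1% monthly interest)): balance=$51.00 total_interest=$1.00
After 4 (year_end (apply 12% annual interest)): balance=$57.12 total_interest=$7.12
After 5 (month_end (apply 1% monthly interest)): balance=$57.69 total_interest=$7.69
After 6 (deposit($100)): balance=$157.69 total_interest=$7.69

Answer: 157.69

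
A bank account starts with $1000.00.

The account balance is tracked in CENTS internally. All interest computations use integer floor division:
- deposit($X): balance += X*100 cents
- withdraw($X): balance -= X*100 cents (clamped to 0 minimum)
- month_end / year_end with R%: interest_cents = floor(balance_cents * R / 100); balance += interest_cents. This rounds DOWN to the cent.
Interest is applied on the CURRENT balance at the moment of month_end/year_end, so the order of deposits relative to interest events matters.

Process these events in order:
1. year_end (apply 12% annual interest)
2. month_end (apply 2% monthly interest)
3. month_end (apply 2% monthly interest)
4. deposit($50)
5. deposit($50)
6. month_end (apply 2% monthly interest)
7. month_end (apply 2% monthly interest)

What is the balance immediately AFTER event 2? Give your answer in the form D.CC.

After 1 (year_end (apply 12% annual interest)): balance=$1120.00 total_interest=$120.00
After 2 (month_end (apply 2% monthly interest)): balance=$1142.40 total_interest=$142.40

Answer: 1142.40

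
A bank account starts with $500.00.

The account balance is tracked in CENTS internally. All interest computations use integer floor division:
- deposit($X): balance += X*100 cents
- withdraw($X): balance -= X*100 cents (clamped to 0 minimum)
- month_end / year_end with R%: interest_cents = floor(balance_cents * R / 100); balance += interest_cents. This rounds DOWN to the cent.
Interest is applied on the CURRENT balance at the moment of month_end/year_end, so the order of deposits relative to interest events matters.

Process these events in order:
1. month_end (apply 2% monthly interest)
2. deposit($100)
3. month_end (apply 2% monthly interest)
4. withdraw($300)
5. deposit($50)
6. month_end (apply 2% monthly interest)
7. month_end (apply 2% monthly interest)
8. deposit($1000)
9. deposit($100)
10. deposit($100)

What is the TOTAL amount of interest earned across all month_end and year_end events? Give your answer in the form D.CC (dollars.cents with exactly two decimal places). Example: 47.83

After 1 (month_end (apply 2% monthly interest)): balance=$510.00 total_interest=$10.00
After 2 (deposit($100)): balance=$610.00 total_interest=$10.00
After 3 (month_end (apply 2% monthly interest)): balance=$622.20 total_interest=$22.20
After 4 (withdraw($300)): balance=$322.20 total_interest=$22.20
After 5 (deposit($50)): balance=$372.20 total_interest=$22.20
After 6 (month_end (apply 2% monthly interest)): balance=$379.64 total_interest=$29.64
After 7 (month_end (apply 2% monthly interest)): balance=$387.23 total_interest=$37.23
After 8 (deposit($1000)): balance=$1387.23 total_interest=$37.23
After 9 (deposit($100)): balance=$1487.23 total_interest=$37.23
After 10 (deposit($100)): balance=$1587.23 total_interest=$37.23

Answer: 37.23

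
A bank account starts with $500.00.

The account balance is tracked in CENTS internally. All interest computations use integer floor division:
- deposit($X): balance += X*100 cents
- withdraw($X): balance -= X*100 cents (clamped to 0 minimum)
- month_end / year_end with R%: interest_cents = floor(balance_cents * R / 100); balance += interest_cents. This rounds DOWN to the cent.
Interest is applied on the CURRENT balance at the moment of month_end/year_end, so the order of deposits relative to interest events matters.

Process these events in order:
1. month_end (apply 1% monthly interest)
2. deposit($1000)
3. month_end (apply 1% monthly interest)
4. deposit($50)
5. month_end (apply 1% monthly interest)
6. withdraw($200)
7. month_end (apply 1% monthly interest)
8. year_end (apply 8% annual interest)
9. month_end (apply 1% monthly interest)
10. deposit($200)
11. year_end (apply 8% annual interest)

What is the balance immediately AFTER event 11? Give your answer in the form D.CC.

After 1 (month_end (apply 1% monthly interest)): balance=$505.00 total_interest=$5.00
After 2 (deposit($1000)): balance=$1505.00 total_interest=$5.00
After 3 (month_end (apply 1% monthly interest)): balance=$1520.05 total_interest=$20.05
After 4 (deposit($50)): balance=$1570.05 total_interest=$20.05
After 5 (month_end (apply 1% monthly interest)): balance=$1585.75 total_interest=$35.75
After 6 (withdraw($200)): balance=$1385.75 total_interest=$35.75
After 7 (month_end (apply 1% monthly interest)): balance=$1399.60 total_interest=$49.60
After 8 (year_end (apply 8% annual interest)): balance=$1511.56 total_interest=$161.56
After 9 (month_end (apply 1% monthly interest)): balance=$1526.67 total_interest=$176.67
After 10 (deposit($200)): balance=$1726.67 total_interest=$176.67
After 11 (year_end (apply 8% annual interest)): balance=$1864.80 total_interest=$314.80

Answer: 1864.80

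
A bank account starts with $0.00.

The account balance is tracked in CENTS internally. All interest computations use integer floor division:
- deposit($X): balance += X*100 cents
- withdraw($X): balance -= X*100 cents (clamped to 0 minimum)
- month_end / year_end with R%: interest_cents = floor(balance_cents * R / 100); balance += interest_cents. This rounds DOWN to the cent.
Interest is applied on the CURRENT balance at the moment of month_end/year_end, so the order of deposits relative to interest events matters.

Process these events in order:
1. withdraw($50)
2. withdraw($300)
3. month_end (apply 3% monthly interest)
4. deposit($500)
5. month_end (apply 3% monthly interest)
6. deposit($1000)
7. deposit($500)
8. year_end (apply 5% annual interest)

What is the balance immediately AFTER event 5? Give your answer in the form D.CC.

Answer: 515.00

Derivation:
After 1 (withdraw($50)): balance=$0.00 total_interest=$0.00
After 2 (withdraw($300)): balance=$0.00 total_interest=$0.00
After 3 (month_end (apply 3% monthly interest)): balance=$0.00 total_interest=$0.00
After 4 (deposit($500)): balance=$500.00 total_interest=$0.00
After 5 (month_end (apply 3% monthly interest)): balance=$515.00 total_interest=$15.00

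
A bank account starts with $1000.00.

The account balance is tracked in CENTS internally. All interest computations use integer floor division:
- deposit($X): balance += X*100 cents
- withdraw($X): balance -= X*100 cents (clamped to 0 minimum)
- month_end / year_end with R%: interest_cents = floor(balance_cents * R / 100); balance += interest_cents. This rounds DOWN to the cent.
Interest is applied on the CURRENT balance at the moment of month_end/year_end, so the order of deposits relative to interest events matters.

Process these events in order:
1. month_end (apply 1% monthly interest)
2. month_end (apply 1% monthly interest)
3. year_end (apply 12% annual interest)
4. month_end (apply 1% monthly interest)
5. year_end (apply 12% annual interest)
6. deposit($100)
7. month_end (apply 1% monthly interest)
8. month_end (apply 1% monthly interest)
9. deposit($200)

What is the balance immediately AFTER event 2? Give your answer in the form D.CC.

After 1 (month_end (apply 1% monthly interest)): balance=$1010.00 total_interest=$10.00
After 2 (month_end (apply 1% monthly interest)): balance=$1020.10 total_interest=$20.10

Answer: 1020.10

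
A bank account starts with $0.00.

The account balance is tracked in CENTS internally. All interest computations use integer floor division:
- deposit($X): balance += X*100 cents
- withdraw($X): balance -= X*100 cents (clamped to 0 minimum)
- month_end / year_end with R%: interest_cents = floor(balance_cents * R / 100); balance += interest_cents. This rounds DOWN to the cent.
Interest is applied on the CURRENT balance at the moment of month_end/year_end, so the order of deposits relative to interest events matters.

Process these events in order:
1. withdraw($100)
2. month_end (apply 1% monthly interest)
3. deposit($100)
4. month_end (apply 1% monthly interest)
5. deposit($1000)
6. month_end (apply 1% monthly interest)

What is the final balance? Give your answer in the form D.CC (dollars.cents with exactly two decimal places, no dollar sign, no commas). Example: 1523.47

After 1 (withdraw($100)): balance=$0.00 total_interest=$0.00
After 2 (month_end (apply 1% monthly interest)): balance=$0.00 total_interest=$0.00
After 3 (deposit($100)): balance=$100.00 total_interest=$0.00
After 4 (month_end (apply 1% monthly interest)): balance=$101.00 total_interest=$1.00
After 5 (deposit($1000)): balance=$1101.00 total_interest=$1.00
After 6 (month_end (apply 1% monthly interest)): balance=$1112.01 total_interest=$12.01

Answer: 1112.01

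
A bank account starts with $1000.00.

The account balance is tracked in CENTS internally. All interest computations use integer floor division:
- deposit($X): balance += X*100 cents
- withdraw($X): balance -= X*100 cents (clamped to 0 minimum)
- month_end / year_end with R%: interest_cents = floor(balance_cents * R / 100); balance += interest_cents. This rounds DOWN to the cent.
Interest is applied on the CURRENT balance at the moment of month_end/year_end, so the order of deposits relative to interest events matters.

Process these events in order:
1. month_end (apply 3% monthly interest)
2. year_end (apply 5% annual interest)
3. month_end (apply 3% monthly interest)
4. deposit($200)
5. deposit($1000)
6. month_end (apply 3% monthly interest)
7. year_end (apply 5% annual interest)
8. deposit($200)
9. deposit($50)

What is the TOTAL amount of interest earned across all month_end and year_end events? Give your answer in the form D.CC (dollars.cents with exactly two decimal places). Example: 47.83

Answer: 302.51

Derivation:
After 1 (month_end (apply 3% monthly interest)): balance=$1030.00 total_interest=$30.00
After 2 (year_end (apply 5% annual interest)): balance=$1081.50 total_interest=$81.50
After 3 (month_end (apply 3% monthly interest)): balance=$1113.94 total_interest=$113.94
After 4 (deposit($200)): balance=$1313.94 total_interest=$113.94
After 5 (deposit($1000)): balance=$2313.94 total_interest=$113.94
After 6 (month_end (apply 3% monthly interest)): balance=$2383.35 total_interest=$183.35
After 7 (year_end (apply 5% annual interest)): balance=$2502.51 total_interest=$302.51
After 8 (deposit($200)): balance=$2702.51 total_interest=$302.51
After 9 (deposit($50)): balance=$2752.51 total_interest=$302.51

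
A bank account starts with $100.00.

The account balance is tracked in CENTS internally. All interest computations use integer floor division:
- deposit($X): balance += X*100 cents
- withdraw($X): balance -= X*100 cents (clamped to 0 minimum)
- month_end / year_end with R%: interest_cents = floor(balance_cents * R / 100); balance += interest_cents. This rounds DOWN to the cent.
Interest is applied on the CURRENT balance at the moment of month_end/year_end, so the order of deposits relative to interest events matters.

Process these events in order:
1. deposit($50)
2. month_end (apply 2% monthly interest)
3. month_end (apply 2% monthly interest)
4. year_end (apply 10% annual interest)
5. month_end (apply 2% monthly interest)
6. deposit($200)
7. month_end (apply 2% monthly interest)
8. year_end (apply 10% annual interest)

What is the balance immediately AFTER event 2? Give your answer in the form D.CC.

Answer: 153.00

Derivation:
After 1 (deposit($50)): balance=$150.00 total_interest=$0.00
After 2 (month_end (apply 2% monthly interest)): balance=$153.00 total_interest=$3.00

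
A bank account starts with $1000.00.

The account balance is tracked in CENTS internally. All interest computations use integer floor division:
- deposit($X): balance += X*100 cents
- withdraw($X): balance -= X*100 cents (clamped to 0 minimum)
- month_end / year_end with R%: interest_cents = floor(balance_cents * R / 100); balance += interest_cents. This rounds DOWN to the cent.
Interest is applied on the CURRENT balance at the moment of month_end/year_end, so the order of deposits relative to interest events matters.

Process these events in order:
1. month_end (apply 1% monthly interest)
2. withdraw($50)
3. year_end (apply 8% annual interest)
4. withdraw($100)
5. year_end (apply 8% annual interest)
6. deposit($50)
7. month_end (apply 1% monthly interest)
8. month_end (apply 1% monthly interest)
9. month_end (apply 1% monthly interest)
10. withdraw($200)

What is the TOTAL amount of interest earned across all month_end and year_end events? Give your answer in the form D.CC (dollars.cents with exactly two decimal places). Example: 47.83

Answer: 193.90

Derivation:
After 1 (month_end (apply 1% monthly interest)): balance=$1010.00 total_interest=$10.00
After 2 (withdraw($50)): balance=$960.00 total_interest=$10.00
After 3 (year_end (apply 8% annual interest)): balance=$1036.80 total_interest=$86.80
After 4 (withdraw($100)): balance=$936.80 total_interest=$86.80
After 5 (year_end (apply 8% annual interest)): balance=$1011.74 total_interest=$161.74
After 6 (deposit($50)): balance=$1061.74 total_interest=$161.74
After 7 (month_end (apply 1% monthly interest)): balance=$1072.35 total_interest=$172.35
After 8 (month_end (apply 1% monthly interest)): balance=$1083.07 total_interest=$183.07
After 9 (month_end (apply 1% monthly interest)): balance=$1093.90 total_interest=$193.90
After 10 (withdraw($200)): balance=$893.90 total_interest=$193.90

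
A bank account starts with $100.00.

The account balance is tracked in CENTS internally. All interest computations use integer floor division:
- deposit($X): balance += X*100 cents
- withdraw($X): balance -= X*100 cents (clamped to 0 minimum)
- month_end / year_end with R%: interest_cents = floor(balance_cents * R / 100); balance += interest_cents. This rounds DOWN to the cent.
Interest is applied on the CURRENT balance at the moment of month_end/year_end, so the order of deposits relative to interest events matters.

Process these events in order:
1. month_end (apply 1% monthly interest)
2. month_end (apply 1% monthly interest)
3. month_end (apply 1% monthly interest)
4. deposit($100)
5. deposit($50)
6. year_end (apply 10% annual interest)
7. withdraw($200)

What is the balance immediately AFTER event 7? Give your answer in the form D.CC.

After 1 (month_end (apply 1% monthly interest)): balance=$101.00 total_interest=$1.00
After 2 (month_end (apply 1% monthly interest)): balance=$102.01 total_interest=$2.01
After 3 (month_end (apply 1% monthly interest)): balance=$103.03 total_interest=$3.03
After 4 (deposit($100)): balance=$203.03 total_interest=$3.03
After 5 (deposit($50)): balance=$253.03 total_interest=$3.03
After 6 (year_end (apply 10% annual interest)): balance=$278.33 total_interest=$28.33
After 7 (withdraw($200)): balance=$78.33 total_interest=$28.33

Answer: 78.33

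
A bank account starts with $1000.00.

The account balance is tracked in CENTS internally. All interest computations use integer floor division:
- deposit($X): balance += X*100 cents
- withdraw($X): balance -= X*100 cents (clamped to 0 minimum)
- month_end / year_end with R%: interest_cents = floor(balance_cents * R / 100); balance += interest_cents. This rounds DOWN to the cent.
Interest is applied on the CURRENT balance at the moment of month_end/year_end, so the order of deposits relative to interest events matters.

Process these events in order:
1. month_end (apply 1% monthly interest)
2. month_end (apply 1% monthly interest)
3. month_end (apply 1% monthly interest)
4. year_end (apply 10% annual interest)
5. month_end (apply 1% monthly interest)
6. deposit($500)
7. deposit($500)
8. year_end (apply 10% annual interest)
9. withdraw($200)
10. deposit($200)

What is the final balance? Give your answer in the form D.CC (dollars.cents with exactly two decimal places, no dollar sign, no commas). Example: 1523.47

After 1 (month_end (apply 1% monthly interest)): balance=$1010.00 total_interest=$10.00
After 2 (month_end (apply 1% monthly interest)): balance=$1020.10 total_interest=$20.10
After 3 (month_end (apply 1% monthly interest)): balance=$1030.30 total_interest=$30.30
After 4 (year_end (apply 10% annual interest)): balance=$1133.33 total_interest=$133.33
After 5 (month_end (apply 1% monthly interest)): balance=$1144.66 total_interest=$144.66
After 6 (deposit($500)): balance=$1644.66 total_interest=$144.66
After 7 (deposit($500)): balance=$2144.66 total_interest=$144.66
After 8 (year_end (apply 10% annual interest)): balance=$2359.12 total_interest=$359.12
After 9 (withdraw($200)): balance=$2159.12 total_interest=$359.12
After 10 (deposit($200)): balance=$2359.12 total_interest=$359.12

Answer: 2359.12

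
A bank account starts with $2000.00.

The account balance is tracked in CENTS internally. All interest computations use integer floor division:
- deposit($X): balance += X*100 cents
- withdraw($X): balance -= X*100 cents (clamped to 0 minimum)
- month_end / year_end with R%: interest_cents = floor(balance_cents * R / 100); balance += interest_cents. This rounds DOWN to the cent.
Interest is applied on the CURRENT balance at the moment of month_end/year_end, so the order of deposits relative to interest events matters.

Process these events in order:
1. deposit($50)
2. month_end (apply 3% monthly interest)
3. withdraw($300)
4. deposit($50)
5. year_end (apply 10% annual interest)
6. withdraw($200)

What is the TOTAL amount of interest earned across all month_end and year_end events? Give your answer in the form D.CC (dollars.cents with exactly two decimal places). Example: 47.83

Answer: 247.65

Derivation:
After 1 (deposit($50)): balance=$2050.00 total_interest=$0.00
After 2 (month_end (apply 3% monthly interest)): balance=$2111.50 total_interest=$61.50
After 3 (withdraw($300)): balance=$1811.50 total_interest=$61.50
After 4 (deposit($50)): balance=$1861.50 total_interest=$61.50
After 5 (year_end (apply 10% annual interest)): balance=$2047.65 total_interest=$247.65
After 6 (withdraw($200)): balance=$1847.65 total_interest=$247.65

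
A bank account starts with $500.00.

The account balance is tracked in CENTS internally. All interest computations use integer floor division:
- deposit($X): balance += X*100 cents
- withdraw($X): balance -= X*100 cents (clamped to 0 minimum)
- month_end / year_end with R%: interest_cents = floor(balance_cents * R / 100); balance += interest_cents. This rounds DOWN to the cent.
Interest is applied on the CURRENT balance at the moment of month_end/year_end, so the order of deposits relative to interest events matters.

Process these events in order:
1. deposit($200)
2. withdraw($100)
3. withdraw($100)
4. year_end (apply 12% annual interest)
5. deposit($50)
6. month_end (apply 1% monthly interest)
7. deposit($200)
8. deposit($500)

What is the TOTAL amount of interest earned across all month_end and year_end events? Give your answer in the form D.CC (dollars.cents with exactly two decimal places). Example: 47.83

Answer: 66.10

Derivation:
After 1 (deposit($200)): balance=$700.00 total_interest=$0.00
After 2 (withdraw($100)): balance=$600.00 total_interest=$0.00
After 3 (withdraw($100)): balance=$500.00 total_interest=$0.00
After 4 (year_end (apply 12% annual interest)): balance=$560.00 total_interest=$60.00
After 5 (deposit($50)): balance=$610.00 total_interest=$60.00
After 6 (month_end (apply 1% monthly interest)): balance=$616.10 total_interest=$66.10
After 7 (deposit($200)): balance=$816.10 total_interest=$66.10
After 8 (deposit($500)): balance=$1316.10 total_interest=$66.10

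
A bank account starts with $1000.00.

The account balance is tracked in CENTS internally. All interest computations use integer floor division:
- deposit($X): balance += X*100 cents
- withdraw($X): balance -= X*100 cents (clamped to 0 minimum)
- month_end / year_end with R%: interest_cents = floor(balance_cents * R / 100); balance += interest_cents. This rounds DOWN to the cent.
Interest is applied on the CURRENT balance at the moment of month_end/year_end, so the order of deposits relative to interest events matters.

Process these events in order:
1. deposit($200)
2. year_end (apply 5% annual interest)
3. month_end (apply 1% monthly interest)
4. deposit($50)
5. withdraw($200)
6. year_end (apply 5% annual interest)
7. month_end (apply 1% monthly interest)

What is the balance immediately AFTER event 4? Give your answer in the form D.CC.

Answer: 1322.60

Derivation:
After 1 (deposit($200)): balance=$1200.00 total_interest=$0.00
After 2 (year_end (apply 5% annual interest)): balance=$1260.00 total_interest=$60.00
After 3 (month_end (apply 1% monthly interest)): balance=$1272.60 total_interest=$72.60
After 4 (deposit($50)): balance=$1322.60 total_interest=$72.60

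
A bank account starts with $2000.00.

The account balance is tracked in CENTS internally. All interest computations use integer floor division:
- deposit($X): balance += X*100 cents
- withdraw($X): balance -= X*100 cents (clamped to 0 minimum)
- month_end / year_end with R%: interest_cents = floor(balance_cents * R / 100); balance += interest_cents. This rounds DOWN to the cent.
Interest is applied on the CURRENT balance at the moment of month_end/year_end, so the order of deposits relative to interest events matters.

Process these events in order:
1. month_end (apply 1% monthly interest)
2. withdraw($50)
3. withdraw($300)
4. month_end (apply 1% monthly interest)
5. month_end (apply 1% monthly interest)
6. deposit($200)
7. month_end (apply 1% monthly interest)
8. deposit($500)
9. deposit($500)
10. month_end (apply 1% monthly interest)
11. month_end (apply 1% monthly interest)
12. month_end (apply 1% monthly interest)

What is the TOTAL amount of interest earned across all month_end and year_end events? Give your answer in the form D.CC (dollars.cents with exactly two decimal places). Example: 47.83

After 1 (month_end (apply 1% monthly interest)): balance=$2020.00 total_interest=$20.00
After 2 (withdraw($50)): balance=$1970.00 total_interest=$20.00
After 3 (withdraw($300)): balance=$1670.00 total_interest=$20.00
After 4 (month_end (apply 1% monthly interest)): balance=$1686.70 total_interest=$36.70
After 5 (month_end (apply 1% monthly interest)): balance=$1703.56 total_interest=$53.56
After 6 (deposit($200)): balance=$1903.56 total_interest=$53.56
After 7 (month_end (apply 1% monthly interest)): balance=$1922.59 total_interest=$72.59
After 8 (deposit($500)): balance=$2422.59 total_interest=$72.59
After 9 (deposit($500)): balance=$2922.59 total_interest=$72.59
After 10 (month_end (apply 1% monthly interest)): balance=$2951.81 total_interest=$101.81
After 11 (month_end (apply 1% monthly interest)): balance=$2981.32 total_interest=$131.32
After 12 (month_end (apply 1% monthly interest)): balance=$3011.13 total_interest=$161.13

Answer: 161.13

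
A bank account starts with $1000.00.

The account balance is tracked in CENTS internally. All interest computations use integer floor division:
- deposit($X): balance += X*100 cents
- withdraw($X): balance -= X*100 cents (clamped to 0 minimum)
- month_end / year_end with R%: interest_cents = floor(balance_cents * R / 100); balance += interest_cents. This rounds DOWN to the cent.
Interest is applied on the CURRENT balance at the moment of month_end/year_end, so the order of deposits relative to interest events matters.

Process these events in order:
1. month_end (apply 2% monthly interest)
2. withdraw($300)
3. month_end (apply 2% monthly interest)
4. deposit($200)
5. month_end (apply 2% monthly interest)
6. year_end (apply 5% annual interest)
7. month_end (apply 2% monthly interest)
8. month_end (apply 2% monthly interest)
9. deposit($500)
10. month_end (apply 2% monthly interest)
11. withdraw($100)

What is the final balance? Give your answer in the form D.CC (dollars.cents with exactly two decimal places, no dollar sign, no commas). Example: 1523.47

Answer: 1471.97

Derivation:
After 1 (month_end (apply 2% monthly interest)): balance=$1020.00 total_interest=$20.00
After 2 (withdraw($300)): balance=$720.00 total_interest=$20.00
After 3 (month_end (apply 2% monthly interest)): balance=$734.40 total_interest=$34.40
After 4 (deposit($200)): balance=$934.40 total_interest=$34.40
After 5 (month_end (apply 2% monthly interest)): balance=$953.08 total_interest=$53.08
After 6 (year_end (apply 5% annual interest)): balance=$1000.73 total_interest=$100.73
After 7 (month_end (apply 2% monthly interest)): balance=$1020.74 total_interest=$120.74
After 8 (month_end (apply 2% monthly interest)): balance=$1041.15 total_interest=$141.15
After 9 (deposit($500)): balance=$1541.15 total_interest=$141.15
After 10 (month_end (apply 2% monthly interest)): balance=$1571.97 total_interest=$171.97
After 11 (withdraw($100)): balance=$1471.97 total_interest=$171.97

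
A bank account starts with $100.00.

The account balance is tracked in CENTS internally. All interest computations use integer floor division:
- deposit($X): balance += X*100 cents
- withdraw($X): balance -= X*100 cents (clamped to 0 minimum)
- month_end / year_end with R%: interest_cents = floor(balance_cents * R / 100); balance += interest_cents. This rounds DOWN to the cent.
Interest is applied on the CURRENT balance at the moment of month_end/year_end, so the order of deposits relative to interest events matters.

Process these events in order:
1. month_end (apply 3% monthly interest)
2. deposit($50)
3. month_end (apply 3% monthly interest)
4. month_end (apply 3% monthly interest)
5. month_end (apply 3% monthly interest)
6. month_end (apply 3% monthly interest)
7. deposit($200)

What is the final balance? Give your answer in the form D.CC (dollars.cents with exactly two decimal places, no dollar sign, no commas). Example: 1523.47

After 1 (month_end (apply 3% monthly interest)): balance=$103.00 total_interest=$3.00
After 2 (deposit($50)): balance=$153.00 total_interest=$3.00
After 3 (month_end (apply 3% monthly interest)): balance=$157.59 total_interest=$7.59
After 4 (month_end (apply 3% monthly interest)): balance=$162.31 total_interest=$12.31
After 5 (month_end (apply 3% monthly interest)): balance=$167.17 total_interest=$17.17
After 6 (month_end (apply 3% monthly interest)): balance=$172.18 total_interest=$22.18
After 7 (deposit($200)): balance=$372.18 total_interest=$22.18

Answer: 372.18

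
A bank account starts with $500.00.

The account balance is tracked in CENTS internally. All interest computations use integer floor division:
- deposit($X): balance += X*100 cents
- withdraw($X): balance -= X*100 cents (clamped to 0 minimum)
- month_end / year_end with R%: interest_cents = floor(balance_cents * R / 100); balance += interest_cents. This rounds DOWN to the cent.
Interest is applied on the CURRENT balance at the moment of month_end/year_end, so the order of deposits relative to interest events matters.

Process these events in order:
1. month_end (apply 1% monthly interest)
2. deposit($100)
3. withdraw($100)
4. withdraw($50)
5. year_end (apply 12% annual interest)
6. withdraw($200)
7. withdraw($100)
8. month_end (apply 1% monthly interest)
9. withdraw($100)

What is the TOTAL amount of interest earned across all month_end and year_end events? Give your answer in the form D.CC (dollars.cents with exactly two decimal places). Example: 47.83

Answer: 61.69

Derivation:
After 1 (month_end (apply 1% monthly interest)): balance=$505.00 total_interest=$5.00
After 2 (deposit($100)): balance=$605.00 total_interest=$5.00
After 3 (withdraw($100)): balance=$505.00 total_interest=$5.00
After 4 (withdraw($50)): balance=$455.00 total_interest=$5.00
After 5 (year_end (apply 12% annual interest)): balance=$509.60 total_interest=$59.60
After 6 (withdraw($200)): balance=$309.60 total_interest=$59.60
After 7 (withdraw($100)): balance=$209.60 total_interest=$59.60
After 8 (month_end (apply 1% monthly interest)): balance=$211.69 total_interest=$61.69
After 9 (withdraw($100)): balance=$111.69 total_interest=$61.69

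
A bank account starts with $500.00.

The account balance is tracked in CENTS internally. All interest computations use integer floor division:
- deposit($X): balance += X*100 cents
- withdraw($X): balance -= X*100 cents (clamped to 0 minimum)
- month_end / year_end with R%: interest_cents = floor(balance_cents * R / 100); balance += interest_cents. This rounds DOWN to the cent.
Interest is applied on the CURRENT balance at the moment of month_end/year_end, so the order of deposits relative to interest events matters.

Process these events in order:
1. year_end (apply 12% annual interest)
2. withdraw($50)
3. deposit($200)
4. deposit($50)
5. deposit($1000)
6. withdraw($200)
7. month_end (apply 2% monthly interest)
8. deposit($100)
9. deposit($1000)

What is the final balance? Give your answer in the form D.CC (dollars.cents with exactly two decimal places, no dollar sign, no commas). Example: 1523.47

After 1 (year_end (apply 12% annual interest)): balance=$560.00 total_interest=$60.00
After 2 (withdraw($50)): balance=$510.00 total_interest=$60.00
After 3 (deposit($200)): balance=$710.00 total_interest=$60.00
After 4 (deposit($50)): balance=$760.00 total_interest=$60.00
After 5 (deposit($1000)): balance=$1760.00 total_interest=$60.00
After 6 (withdraw($200)): balance=$1560.00 total_interest=$60.00
After 7 (month_end (apply 2% monthly interest)): balance=$1591.20 total_interest=$91.20
After 8 (deposit($100)): balance=$1691.20 total_interest=$91.20
After 9 (deposit($1000)): balance=$2691.20 total_interest=$91.20

Answer: 2691.20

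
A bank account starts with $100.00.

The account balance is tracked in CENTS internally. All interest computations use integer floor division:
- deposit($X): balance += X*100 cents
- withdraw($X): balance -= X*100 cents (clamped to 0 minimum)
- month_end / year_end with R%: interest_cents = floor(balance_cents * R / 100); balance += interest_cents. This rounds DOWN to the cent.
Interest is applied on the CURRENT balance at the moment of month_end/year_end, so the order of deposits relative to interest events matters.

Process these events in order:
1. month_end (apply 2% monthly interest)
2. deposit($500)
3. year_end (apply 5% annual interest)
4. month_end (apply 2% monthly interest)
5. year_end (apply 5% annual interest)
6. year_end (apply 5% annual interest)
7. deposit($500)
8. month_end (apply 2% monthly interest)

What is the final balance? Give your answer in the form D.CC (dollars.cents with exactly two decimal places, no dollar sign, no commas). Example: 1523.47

After 1 (month_end (apply 2% monthly interest)): balance=$102.00 total_interest=$2.00
After 2 (deposit($500)): balance=$602.00 total_interest=$2.00
After 3 (year_end (apply 5% annual interest)): balance=$632.10 total_interest=$32.10
After 4 (month_end (apply 2% monthly interest)): balance=$644.74 total_interest=$44.74
After 5 (year_end (apply 5% annual interest)): balance=$676.97 total_interest=$76.97
After 6 (year_end (apply 5% annual interest)): balance=$710.81 total_interest=$110.81
After 7 (deposit($500)): balance=$1210.81 total_interest=$110.81
After 8 (month_end (apply 2% monthly interest)): balance=$1235.02 total_interest=$135.02

Answer: 1235.02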